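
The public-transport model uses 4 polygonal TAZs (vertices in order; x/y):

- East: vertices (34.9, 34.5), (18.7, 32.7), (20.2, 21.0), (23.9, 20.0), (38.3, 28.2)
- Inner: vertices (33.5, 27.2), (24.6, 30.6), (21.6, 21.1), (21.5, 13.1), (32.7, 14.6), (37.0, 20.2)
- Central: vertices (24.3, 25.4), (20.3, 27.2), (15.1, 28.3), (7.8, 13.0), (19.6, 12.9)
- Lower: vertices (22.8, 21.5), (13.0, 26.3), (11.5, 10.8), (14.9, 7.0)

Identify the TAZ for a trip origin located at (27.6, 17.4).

Inner

Cast a ray rightward from (27.6, 17.4). For each polygon, the edges (by vertex number in listed order) whose endpoints lie on opposite sides of y = 17.4, where each meets that height, and whether that is right or left of the point:
East: no edge straddles that height → 0 crossings.
Inner: 3–4 at x≈21.55 (left), 5–6 at x≈34.85 (right) → 1 crossing.
Central: 3–4 at x≈9.90 (left), 5–1 at x≈21.29 (left) → 0 crossings.
Lower: 2–3 at x≈12.14 (left), 4–1 at x≈20.57 (left) → 0 crossings.
Only Inner has an odd count, so the point is inside Inner.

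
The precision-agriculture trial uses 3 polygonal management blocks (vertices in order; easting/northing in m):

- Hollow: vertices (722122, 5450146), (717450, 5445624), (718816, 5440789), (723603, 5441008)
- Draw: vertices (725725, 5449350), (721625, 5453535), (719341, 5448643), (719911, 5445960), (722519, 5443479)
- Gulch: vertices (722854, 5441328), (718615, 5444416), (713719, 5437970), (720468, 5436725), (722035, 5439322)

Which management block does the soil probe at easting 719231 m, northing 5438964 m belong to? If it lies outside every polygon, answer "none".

Cast a ray rightward from (719231, 5438964). For each polygon, the edges (by vertex number in listed order) whose endpoints lie on opposite sides of northing = 5438964, where each meets that height, and whether that is right or left of the point:
Hollow: no edge straddles that height → 0 crossings.
Draw: no edge straddles that height → 0 crossings.
Gulch: 2–3 at easting≈714474.0 (left), 4–5 at easting≈721819.0 (right) → 1 crossing.
Only Gulch has an odd count, so the point is inside Gulch.

Gulch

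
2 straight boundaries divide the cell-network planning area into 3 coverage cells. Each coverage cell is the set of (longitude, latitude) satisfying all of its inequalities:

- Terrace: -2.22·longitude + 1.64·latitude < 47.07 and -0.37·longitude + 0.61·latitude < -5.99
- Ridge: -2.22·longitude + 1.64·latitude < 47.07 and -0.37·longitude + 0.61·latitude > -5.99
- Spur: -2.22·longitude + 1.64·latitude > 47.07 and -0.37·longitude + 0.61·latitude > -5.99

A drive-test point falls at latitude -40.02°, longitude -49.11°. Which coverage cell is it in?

-2.22·-49.11 + 1.64·-40.02 = 43.391, which is < 47.07
-0.37·-49.11 + 0.61·-40.02 = -6.242, which is < -5.99
This sign pattern matches Terrace.

Terrace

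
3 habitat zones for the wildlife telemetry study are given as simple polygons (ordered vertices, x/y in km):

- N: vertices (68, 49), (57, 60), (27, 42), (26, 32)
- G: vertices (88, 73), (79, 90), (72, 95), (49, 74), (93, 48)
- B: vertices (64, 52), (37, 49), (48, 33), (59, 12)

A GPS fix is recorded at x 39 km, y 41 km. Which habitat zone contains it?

N

Cast a ray rightward from (39, 41). For each polygon, the edges (by vertex number in listed order) whose endpoints lie on opposite sides of y = 41, where each meets that height, and whether that is right or left of the point:
N: 3–4 at x≈26.9 (left), 4–1 at x≈48.2 (right) → 1 crossing.
G: no edge straddles that height → 0 crossings.
B: 2–3 at x≈42.5 (right), 4–1 at x≈62.6 (right) → 2 crossings.
Only N has an odd count, so the point is inside N.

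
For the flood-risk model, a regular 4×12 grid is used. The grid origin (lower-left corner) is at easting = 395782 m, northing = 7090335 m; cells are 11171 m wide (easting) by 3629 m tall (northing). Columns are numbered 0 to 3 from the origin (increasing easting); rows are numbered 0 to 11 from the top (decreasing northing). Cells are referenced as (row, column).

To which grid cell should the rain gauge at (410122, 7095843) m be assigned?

(10, 1)

Column index: ⌊(410122 − 395782) / 11171⌋ = ⌊1.284⌋ = 1
Row offset from origin: ⌊(7095843 − 7090335) / 3629⌋ = ⌊1.518⌋ = 1 → row 10 (counted from top)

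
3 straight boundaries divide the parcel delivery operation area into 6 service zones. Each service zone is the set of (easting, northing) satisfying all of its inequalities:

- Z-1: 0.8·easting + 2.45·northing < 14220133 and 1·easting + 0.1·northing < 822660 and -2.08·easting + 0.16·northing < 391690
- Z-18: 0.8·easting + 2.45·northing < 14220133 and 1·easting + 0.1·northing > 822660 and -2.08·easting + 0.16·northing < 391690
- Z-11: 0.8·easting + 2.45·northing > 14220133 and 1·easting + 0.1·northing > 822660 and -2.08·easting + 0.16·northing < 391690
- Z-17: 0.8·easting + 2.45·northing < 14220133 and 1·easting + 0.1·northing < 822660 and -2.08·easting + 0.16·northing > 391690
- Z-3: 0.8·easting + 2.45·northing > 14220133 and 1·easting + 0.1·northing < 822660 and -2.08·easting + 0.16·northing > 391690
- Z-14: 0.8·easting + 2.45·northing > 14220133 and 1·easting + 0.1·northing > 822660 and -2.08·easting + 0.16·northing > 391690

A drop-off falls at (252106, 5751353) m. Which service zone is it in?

0.8·252106 + 2.45·5751353 = 14292499.650, which is > 14220133
1·252106 + 0.1·5751353 = 827241.300, which is > 822660
-2.08·252106 + 0.16·5751353 = 395836.000, which is > 391690
This sign pattern matches Z-14.

Z-14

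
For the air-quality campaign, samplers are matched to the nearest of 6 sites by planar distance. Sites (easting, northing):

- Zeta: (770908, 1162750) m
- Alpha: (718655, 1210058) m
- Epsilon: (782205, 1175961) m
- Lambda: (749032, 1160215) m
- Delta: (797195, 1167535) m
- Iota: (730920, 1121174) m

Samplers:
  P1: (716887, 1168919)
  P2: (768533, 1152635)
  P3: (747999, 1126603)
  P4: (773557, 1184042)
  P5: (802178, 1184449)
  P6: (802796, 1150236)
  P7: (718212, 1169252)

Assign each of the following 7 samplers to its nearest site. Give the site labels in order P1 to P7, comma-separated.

P1 → Lambda (d²=1109060641.00)
P2 → Zeta (d²=107953850.00)
P3 → Iota (d²=321166282.00)
P4 → Epsilon (d²=140090465.00)
P5 → Delta (d²=310913685.00)
P6 → Delta (d²=330626602.00)
P7 → Lambda (d²=1031539769.00)

Lambda, Zeta, Iota, Epsilon, Delta, Delta, Lambda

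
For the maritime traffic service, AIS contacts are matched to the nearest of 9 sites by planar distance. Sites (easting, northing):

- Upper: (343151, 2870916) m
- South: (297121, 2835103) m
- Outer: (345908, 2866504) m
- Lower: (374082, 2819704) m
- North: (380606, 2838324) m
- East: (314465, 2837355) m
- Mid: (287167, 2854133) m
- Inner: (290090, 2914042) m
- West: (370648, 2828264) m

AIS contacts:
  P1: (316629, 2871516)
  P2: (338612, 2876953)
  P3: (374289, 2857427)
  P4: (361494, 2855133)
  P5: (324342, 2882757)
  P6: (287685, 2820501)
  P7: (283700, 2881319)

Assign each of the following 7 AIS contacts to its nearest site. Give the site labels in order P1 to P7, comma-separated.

P1 → Upper (d²=703776484.00)
P2 → Upper (d²=57047890.00)
P3 → North (d²=404829098.00)
P4 → Outer (d²=372223037.00)
P5 → Upper (d²=493987762.00)
P6 → South (d²=302256500.00)
P7 → Mid (d²=751098685.00)

Upper, Upper, North, Outer, Upper, South, Mid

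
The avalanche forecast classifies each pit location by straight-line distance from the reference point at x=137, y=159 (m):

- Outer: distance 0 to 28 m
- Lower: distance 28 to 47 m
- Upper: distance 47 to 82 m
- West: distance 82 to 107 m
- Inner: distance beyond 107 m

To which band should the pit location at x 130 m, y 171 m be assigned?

Outer

Distance = √((130−137)² + (171−159)²) = √(49.000 + 144.000) = 13.892 m.
0 ≤ 13.892 < 28 → Outer.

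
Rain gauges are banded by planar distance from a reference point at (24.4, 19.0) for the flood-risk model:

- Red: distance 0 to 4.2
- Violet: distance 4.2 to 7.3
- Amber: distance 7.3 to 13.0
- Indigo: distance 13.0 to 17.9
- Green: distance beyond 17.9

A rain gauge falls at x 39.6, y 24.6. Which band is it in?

Indigo

Distance = √((39.6−24.4)² + (24.6−19.0)²) = √(231.040 + 31.360) = 16.199.
13.0 ≤ 16.199 < 17.9 → Indigo.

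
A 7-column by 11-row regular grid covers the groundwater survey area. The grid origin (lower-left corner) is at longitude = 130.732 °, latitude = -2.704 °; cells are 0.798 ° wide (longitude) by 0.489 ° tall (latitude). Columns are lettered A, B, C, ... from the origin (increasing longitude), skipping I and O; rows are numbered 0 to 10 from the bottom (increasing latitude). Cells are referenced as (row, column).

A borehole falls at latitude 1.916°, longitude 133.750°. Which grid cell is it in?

Column index: ⌊(133.750 − 130.732) / 0.798⌋ = ⌊3.782⌋ = 3 → column D
Row offset from origin: ⌊(1.916 − -2.704) / 0.489⌋ = ⌊9.448⌋ = 9 → row 9

(9, D)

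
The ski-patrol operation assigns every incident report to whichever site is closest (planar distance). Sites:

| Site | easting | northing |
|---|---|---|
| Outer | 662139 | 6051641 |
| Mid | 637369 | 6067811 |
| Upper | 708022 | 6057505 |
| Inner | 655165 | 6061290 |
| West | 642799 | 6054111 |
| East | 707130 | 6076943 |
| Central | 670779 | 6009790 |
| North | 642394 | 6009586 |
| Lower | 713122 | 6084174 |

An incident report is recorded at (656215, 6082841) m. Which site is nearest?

Squared distances to each site:
Outer: 1008533776.000; Mid: 581072616.000; Upper: 3325878145.000; Inner: 465548101.000; West: 1005401956.000; East: 2627123629.000; Central: 5548558697.000; North: 5557315066.000; Lower: 3240183538.000.
Minimum at Inner.

Inner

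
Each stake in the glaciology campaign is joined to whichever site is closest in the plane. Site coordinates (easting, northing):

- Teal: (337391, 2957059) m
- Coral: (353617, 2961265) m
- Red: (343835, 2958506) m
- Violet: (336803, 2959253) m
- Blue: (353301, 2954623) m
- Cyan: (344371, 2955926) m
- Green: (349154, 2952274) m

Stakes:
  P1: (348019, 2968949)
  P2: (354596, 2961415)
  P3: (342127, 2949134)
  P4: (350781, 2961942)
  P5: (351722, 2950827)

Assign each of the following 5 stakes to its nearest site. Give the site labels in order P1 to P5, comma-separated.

P1 → Coral (d²=90381460.00)
P2 → Coral (d²=980941.00)
P3 → Cyan (d²=51166800.00)
P4 → Coral (d²=8501225.00)
P5 → Green (d²=8688433.00)

Coral, Coral, Cyan, Coral, Green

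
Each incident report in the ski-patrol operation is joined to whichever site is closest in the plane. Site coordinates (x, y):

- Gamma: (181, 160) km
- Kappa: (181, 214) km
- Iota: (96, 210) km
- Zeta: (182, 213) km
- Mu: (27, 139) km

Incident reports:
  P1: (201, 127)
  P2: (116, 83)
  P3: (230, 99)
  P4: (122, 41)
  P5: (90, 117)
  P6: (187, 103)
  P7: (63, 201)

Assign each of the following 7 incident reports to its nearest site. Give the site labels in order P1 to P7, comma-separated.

P1 → Gamma (d²=1489.00)
P2 → Gamma (d²=10154.00)
P3 → Gamma (d²=6122.00)
P4 → Gamma (d²=17642.00)
P5 → Mu (d²=4453.00)
P6 → Gamma (d²=3285.00)
P7 → Iota (d²=1170.00)

Gamma, Gamma, Gamma, Gamma, Mu, Gamma, Iota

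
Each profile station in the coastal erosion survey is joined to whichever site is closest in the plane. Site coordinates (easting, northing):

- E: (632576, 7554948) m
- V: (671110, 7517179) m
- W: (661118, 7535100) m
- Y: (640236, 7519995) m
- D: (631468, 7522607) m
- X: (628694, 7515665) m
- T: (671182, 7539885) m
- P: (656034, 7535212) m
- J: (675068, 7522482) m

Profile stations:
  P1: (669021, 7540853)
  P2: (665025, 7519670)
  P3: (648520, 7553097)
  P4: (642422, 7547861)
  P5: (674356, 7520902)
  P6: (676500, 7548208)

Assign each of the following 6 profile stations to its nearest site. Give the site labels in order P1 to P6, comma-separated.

P1 → T (d²=5606945.00)
P2 → V (d²=43232306.00)
P3 → E (d²=257637337.00)
P4 → E (d²=147169285.00)
P5 → J (d²=3003344.00)
P6 → T (d²=97553453.00)

T, V, E, E, J, T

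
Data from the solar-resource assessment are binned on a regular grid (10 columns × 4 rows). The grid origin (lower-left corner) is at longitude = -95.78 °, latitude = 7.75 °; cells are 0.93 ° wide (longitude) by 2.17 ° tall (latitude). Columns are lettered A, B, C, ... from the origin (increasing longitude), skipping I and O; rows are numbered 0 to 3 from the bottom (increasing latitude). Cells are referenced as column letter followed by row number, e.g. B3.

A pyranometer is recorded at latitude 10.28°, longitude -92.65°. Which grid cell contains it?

Column index: ⌊(-92.65 − -95.78) / 0.93⌋ = ⌊3.366⌋ = 3 → column D
Row offset from origin: ⌊(10.28 − 7.75) / 2.17⌋ = ⌊1.166⌋ = 1 → row 1

D1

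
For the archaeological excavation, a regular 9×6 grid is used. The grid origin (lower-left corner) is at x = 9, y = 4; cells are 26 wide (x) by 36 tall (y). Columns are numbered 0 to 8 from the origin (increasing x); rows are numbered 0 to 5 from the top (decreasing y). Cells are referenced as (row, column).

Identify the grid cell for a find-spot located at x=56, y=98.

(3, 1)

Column index: ⌊(56 − 9) / 26⌋ = ⌊1.808⌋ = 1
Row offset from origin: ⌊(98 − 4) / 36⌋ = ⌊2.611⌋ = 2 → row 3 (counted from top)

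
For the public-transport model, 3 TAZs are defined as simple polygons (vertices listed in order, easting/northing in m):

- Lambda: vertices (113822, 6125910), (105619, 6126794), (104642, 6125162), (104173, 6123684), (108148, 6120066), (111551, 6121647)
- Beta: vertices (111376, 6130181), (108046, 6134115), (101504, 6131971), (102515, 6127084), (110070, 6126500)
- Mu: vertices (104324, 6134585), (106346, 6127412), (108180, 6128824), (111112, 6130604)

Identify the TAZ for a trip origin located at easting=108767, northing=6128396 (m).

Cast a ray rightward from (108767, 6128396). For each polygon, the edges (by vertex number in listed order) whose endpoints lie on opposite sides of northing = 6128396, where each meets that height, and whether that is right or left of the point:
Lambda: no edge straddles that height → 0 crossings.
Beta: 3–4 at easting≈102243.6 (left), 5–1 at easting≈110742.7 (right) → 1 crossing.
Mu: 1–2 at easting≈106068.6 (left), 2–3 at easting≈107624.1 (left) → 0 crossings.
Only Beta has an odd count, so the point is inside Beta.

Beta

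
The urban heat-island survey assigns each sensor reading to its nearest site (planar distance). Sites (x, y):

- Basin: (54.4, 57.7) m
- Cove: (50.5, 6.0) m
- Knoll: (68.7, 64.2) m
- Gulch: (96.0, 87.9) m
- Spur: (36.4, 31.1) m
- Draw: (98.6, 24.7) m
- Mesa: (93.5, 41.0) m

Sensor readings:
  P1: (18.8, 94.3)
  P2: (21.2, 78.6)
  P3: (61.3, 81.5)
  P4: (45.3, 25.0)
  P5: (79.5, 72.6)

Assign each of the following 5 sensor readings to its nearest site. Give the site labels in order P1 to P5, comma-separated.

Basin, Basin, Knoll, Spur, Knoll

P1 → Basin (d²=2606.92)
P2 → Basin (d²=1539.05)
P3 → Knoll (d²=354.05)
P4 → Spur (d²=116.42)
P5 → Knoll (d²=187.20)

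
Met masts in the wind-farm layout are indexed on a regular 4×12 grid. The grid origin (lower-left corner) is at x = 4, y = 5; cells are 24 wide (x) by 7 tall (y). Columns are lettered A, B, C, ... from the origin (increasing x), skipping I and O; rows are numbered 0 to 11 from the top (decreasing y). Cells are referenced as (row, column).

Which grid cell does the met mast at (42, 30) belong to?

Column index: ⌊(42 − 4) / 24⌋ = ⌊1.583⌋ = 1 → column B
Row offset from origin: ⌊(30 − 5) / 7⌋ = ⌊3.571⌋ = 3 → row 8 (counted from top)

(8, B)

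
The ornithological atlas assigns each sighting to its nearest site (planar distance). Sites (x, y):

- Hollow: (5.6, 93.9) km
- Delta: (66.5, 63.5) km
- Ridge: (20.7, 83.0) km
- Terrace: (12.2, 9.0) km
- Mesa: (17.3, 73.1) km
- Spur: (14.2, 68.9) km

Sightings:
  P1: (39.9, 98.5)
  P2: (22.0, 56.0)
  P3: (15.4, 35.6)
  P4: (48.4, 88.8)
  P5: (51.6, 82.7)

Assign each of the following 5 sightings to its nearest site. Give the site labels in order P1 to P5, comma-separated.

P1 → Ridge (d²=608.89)
P2 → Spur (d²=227.25)
P3 → Terrace (d²=717.80)
P4 → Ridge (d²=800.93)
P5 → Delta (d²=590.65)

Ridge, Spur, Terrace, Ridge, Delta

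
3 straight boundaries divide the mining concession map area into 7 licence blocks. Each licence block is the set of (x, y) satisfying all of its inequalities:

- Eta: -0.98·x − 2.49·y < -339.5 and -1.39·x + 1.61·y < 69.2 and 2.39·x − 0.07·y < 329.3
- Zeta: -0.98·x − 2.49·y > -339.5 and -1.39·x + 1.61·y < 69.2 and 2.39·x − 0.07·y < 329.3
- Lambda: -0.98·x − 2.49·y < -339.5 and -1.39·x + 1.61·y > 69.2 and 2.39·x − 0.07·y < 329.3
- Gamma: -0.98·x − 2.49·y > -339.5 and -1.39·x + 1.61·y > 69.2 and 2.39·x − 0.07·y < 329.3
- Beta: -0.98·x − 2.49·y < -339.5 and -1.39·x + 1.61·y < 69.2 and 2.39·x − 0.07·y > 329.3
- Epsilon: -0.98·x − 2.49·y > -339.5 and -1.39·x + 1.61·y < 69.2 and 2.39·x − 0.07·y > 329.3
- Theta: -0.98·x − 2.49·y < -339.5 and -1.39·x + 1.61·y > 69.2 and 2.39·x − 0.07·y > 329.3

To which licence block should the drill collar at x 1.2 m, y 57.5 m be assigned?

-0.98·1.2 − 2.49·57.5 = -144.351, which is > -339.5
-1.39·1.2 + 1.61·57.5 = 90.907, which is > 69.2
2.39·1.2 − 0.07·57.5 = -1.157, which is < 329.3
This sign pattern matches Gamma.

Gamma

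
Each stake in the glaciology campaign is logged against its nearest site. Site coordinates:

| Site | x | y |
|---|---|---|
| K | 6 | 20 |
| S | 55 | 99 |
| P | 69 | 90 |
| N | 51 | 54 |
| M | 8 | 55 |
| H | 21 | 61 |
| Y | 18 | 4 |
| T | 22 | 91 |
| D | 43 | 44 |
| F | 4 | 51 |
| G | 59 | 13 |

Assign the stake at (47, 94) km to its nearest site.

S

Squared distances to each site:
K: 7157.000; S: 89.000; P: 500.000; N: 1616.000; M: 3042.000; H: 1765.000; Y: 8941.000; T: 634.000; D: 2516.000; F: 3698.000; G: 6705.000.
Minimum at S.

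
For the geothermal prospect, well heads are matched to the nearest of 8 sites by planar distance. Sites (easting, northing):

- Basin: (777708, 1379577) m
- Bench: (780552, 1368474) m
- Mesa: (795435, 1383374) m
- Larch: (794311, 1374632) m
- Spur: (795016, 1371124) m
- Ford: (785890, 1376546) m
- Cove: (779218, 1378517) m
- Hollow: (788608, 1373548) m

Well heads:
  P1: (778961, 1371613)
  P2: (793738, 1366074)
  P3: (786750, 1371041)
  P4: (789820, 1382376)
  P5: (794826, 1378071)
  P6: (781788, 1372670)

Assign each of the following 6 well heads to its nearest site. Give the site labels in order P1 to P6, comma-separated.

P1 → Bench (d²=12384602.00)
P2 → Spur (d²=27135784.00)
P3 → Hollow (d²=9737213.00)
P4 → Mesa (d²=32524229.00)
P5 → Larch (d²=12091946.00)
P6 → Bench (d²=19134112.00)

Bench, Spur, Hollow, Mesa, Larch, Bench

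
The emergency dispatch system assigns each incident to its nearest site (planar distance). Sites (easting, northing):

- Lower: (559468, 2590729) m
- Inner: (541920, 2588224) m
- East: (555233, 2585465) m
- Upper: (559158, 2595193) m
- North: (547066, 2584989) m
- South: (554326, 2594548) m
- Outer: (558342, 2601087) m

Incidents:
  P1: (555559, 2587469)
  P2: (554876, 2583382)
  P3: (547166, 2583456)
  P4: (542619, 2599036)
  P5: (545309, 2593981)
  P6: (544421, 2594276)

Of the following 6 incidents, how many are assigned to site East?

P1 → East
P2 → East
P3 → North
P4 → Inner
P5 → Inner
P6 → Inner
2 of the 6 go to East.

2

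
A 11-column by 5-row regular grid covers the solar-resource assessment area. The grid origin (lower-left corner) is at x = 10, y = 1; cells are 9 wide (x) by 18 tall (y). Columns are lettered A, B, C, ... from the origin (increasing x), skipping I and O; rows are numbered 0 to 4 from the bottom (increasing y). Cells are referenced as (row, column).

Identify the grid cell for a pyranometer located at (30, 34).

Column index: ⌊(30 − 10) / 9⌋ = ⌊2.222⌋ = 2 → column C
Row offset from origin: ⌊(34 − 1) / 18⌋ = ⌊1.833⌋ = 1 → row 1

(1, C)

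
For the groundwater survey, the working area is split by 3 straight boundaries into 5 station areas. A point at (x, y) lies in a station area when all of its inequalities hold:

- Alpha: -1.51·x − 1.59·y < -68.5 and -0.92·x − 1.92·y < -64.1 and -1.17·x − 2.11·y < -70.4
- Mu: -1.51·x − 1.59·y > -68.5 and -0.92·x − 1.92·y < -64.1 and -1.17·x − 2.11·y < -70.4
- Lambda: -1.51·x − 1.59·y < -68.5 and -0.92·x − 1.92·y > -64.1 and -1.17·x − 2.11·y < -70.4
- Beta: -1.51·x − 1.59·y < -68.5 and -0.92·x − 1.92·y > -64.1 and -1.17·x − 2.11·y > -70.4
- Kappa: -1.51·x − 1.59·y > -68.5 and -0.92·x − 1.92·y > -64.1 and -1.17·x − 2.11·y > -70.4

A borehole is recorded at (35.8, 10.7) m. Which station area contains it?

-1.51·35.8 − 1.59·10.7 = -71.071, which is < -68.5
-0.92·35.8 − 1.92·10.7 = -53.480, which is > -64.1
-1.17·35.8 − 2.11·10.7 = -64.463, which is > -70.4
This sign pattern matches Beta.

Beta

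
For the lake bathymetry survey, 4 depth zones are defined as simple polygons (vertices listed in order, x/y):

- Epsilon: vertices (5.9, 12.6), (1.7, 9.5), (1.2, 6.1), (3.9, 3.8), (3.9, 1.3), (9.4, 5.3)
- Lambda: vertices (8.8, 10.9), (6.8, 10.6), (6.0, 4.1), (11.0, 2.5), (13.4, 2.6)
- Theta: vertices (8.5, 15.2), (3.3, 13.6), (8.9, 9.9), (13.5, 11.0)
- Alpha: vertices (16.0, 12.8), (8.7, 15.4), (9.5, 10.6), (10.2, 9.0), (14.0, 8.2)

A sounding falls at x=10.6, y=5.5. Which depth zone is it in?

Lambda

Cast a ray rightward from (10.6, 5.5). For each polygon, the edges (by vertex number in listed order) whose endpoints lie on opposite sides of y = 5.5, where each meets that height, and whether that is right or left of the point:
Epsilon: 3–4 at x≈1.90 (left), 6–1 at x≈9.30 (left) → 0 crossings.
Lambda: 2–3 at x≈6.17 (left), 5–1 at x≈11.79 (right) → 1 crossing.
Theta: no edge straddles that height → 0 crossings.
Alpha: no edge straddles that height → 0 crossings.
Only Lambda has an odd count, so the point is inside Lambda.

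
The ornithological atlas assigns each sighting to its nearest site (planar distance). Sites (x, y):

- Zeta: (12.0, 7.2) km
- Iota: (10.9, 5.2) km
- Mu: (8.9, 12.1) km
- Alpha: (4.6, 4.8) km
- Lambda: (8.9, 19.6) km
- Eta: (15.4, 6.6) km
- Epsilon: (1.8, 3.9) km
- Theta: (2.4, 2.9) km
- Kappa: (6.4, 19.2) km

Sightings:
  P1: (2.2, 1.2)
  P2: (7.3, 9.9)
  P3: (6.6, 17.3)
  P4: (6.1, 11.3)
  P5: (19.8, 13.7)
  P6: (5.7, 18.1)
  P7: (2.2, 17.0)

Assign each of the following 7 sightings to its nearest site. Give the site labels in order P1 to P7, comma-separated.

P1 → Theta (d²=2.93)
P2 → Mu (d²=7.40)
P3 → Kappa (d²=3.65)
P4 → Mu (d²=8.48)
P5 → Eta (d²=69.77)
P6 → Kappa (d²=1.70)
P7 → Kappa (d²=22.48)

Theta, Mu, Kappa, Mu, Eta, Kappa, Kappa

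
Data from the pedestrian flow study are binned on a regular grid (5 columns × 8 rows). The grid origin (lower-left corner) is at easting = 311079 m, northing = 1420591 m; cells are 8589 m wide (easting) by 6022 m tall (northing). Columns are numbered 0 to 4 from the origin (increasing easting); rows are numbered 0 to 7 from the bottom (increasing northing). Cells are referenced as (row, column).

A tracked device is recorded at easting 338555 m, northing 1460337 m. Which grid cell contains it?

(6, 3)

Column index: ⌊(338555 − 311079) / 8589⌋ = ⌊3.199⌋ = 3
Row offset from origin: ⌊(1460337 − 1420591) / 6022⌋ = ⌊6.600⌋ = 6 → row 6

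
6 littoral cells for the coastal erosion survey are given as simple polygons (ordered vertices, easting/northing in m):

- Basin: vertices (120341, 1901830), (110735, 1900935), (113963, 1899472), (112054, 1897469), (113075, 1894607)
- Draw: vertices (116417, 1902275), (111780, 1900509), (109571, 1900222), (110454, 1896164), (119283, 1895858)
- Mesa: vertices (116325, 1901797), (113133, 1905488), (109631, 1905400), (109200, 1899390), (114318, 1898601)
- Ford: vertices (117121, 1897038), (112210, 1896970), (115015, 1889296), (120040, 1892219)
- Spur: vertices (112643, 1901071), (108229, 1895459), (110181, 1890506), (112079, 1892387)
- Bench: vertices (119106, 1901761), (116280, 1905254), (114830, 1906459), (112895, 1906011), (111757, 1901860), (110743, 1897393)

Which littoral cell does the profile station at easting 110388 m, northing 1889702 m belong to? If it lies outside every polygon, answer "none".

Cast a ray rightward from (110388, 1889702). For each polygon, the edges (by vertex number in listed order) whose endpoints lie on opposite sides of northing = 1889702, where each meets that height, and whether that is right or left of the point:
Basin: no edge straddles that height → 0 crossings.
Draw: no edge straddles that height → 0 crossings.
Mesa: no edge straddles that height → 0 crossings.
Ford: 2–3 at easting≈114866.6 (right), 3–4 at easting≈115713.0 (right) → 2 crossings.
Spur: no edge straddles that height → 0 crossings.
Bench: no edge straddles that height → 0 crossings.
All counts are even, so the point lies outside every listed polygon.

none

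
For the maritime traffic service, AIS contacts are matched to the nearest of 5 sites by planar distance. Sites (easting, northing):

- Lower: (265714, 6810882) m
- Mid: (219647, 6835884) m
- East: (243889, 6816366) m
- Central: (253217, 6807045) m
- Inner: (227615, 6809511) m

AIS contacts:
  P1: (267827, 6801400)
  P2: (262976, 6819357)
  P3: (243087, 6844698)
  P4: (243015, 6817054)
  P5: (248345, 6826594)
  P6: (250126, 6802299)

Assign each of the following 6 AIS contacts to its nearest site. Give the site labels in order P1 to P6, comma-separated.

P1 → Lower (d²=94373093.00)
P2 → Lower (d²=79322269.00)
P3 → Mid (d²=627120196.00)
P4 → East (d²=1237220.00)
P5 → East (d²=124467920.00)
P6 → Central (d²=32078797.00)

Lower, Lower, Mid, East, East, Central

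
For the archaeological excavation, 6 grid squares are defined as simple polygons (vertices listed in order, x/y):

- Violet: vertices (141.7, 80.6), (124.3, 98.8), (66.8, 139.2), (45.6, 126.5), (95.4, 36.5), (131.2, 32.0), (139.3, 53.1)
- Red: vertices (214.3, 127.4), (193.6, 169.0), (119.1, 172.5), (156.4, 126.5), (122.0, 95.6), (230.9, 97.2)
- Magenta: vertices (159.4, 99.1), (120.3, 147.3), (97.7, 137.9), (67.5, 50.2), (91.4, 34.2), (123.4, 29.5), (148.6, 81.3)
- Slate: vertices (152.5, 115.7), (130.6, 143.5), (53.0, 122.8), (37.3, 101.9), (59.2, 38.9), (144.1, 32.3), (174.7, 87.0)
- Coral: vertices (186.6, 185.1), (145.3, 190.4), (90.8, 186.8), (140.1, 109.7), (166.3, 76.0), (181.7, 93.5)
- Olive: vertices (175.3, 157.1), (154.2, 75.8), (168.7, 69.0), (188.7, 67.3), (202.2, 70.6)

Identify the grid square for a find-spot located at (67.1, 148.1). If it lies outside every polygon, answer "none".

none

Cast a ray rightward from (67.1, 148.1). For each polygon, the edges (by vertex number in listed order) whose endpoints lie on opposite sides of y = 148.1, where each meets that height, and whether that is right or left of the point:
Violet: no edge straddles that height → 0 crossings.
Red: 1–2 at x≈204.00 (right), 3–4 at x≈138.89 (right) → 2 crossings.
Magenta: no edge straddles that height → 0 crossings.
Slate: no edge straddles that height → 0 crossings.
Coral: 3–4 at x≈115.55 (right), 6–1 at x≈184.62 (right) → 2 crossings.
Olive: 1–2 at x≈172.96 (right), 5–1 at x≈178.10 (right) → 2 crossings.
All counts are even, so the point lies outside every listed polygon.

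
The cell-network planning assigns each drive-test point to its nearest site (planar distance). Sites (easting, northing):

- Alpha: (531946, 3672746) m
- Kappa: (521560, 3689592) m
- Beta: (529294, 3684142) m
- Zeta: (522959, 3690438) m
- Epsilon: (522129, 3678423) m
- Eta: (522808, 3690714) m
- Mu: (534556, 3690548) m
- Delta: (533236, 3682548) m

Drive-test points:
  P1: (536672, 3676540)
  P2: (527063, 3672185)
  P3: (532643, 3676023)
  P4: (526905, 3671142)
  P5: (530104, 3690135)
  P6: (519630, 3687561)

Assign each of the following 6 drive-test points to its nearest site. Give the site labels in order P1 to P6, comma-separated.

P1 → Alpha (d²=36729512.00)
P2 → Alpha (d²=24158410.00)
P3 → Alpha (d²=11224538.00)
P4 → Alpha (d²=27984497.00)
P5 → Mu (d²=19990873.00)
P6 → Kappa (d²=7849861.00)

Alpha, Alpha, Alpha, Alpha, Mu, Kappa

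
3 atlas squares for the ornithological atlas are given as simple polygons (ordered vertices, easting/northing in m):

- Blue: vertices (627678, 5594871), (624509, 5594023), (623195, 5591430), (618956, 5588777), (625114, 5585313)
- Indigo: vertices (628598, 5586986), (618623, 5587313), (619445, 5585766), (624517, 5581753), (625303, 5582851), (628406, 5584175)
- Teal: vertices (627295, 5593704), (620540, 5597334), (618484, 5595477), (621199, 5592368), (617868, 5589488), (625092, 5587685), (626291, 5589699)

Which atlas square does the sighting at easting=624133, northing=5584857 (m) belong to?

Cast a ray rightward from (624133, 5584857). For each polygon, the edges (by vertex number in listed order) whose endpoints lie on opposite sides of northing = 5584857, where each meets that height, and whether that is right or left of the point:
Blue: no edge straddles that height → 0 crossings.
Indigo: 3–4 at easting≈620593.9 (left), 6–1 at easting≈628452.6 (right) → 1 crossing.
Teal: no edge straddles that height → 0 crossings.
Only Indigo has an odd count, so the point is inside Indigo.

Indigo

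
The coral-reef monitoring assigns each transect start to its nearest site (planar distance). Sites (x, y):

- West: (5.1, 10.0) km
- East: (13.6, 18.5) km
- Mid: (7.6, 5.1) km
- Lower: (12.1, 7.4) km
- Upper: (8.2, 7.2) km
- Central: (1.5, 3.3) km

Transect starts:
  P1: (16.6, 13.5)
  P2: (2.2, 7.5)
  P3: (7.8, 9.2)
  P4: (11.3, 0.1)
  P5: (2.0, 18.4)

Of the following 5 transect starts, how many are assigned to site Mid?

P1 → East
P2 → West
P3 → Upper
P4 → Mid
P5 → West
1 of the 5 goes to Mid.

1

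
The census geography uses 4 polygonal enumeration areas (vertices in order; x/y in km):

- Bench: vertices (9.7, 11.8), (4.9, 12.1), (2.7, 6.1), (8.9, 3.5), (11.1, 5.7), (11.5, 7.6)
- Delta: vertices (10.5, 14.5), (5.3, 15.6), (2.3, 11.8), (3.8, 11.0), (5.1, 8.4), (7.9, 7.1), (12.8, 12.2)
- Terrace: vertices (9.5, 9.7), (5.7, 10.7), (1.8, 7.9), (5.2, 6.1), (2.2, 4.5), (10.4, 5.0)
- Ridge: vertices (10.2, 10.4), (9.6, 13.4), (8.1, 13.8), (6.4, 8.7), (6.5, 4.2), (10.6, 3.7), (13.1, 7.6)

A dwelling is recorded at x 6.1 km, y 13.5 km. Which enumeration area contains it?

Cast a ray rightward from (6.1, 13.5). For each polygon, the edges (by vertex number in listed order) whose endpoints lie on opposite sides of y = 13.5, where each meets that height, and whether that is right or left of the point:
Bench: no edge straddles that height → 0 crossings.
Delta: 2–3 at x≈3.64 (left), 7–1 at x≈11.50 (right) → 1 crossing.
Terrace: no edge straddles that height → 0 crossings.
Ridge: 2–3 at x≈9.23 (right), 3–4 at x≈8.00 (right) → 2 crossings.
Only Delta has an odd count, so the point is inside Delta.

Delta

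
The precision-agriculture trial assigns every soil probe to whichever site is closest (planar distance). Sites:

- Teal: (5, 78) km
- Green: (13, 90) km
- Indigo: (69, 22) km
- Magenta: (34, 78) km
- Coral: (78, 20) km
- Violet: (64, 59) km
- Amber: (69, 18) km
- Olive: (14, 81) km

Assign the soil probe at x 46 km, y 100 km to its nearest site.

Squared distances to each site:
Teal: 2165.000; Green: 1189.000; Indigo: 6613.000; Magenta: 628.000; Coral: 7424.000; Violet: 2005.000; Amber: 7253.000; Olive: 1385.000.
Minimum at Magenta.

Magenta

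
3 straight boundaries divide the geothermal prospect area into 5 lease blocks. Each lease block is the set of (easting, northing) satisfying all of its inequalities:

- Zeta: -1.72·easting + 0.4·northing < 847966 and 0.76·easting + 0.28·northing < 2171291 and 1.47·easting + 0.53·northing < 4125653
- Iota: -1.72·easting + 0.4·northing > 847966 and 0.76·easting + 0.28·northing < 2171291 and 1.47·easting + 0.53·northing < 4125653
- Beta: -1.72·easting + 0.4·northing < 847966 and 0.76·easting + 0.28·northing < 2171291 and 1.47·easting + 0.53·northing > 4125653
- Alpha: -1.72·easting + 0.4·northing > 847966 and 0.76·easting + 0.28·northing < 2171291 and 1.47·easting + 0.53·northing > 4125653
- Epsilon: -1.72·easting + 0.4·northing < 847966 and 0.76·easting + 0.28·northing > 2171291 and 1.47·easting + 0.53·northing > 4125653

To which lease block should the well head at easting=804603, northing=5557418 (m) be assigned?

Beta

-1.72·804603 + 0.4·5557418 = 839050.040, which is < 847966
0.76·804603 + 0.28·5557418 = 2167575.320, which is < 2171291
1.47·804603 + 0.53·5557418 = 4128197.950, which is > 4125653
This sign pattern matches Beta.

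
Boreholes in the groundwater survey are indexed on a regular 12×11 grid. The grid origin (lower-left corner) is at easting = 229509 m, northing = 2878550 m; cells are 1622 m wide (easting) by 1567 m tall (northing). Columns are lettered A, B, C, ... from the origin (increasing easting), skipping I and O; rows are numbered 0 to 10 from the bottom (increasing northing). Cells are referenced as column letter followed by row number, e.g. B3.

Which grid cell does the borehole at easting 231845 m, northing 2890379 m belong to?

Column index: ⌊(231845 − 229509) / 1622⌋ = ⌊1.440⌋ = 1 → column B
Row offset from origin: ⌊(2890379 − 2878550) / 1567⌋ = ⌊7.549⌋ = 7 → row 7

B7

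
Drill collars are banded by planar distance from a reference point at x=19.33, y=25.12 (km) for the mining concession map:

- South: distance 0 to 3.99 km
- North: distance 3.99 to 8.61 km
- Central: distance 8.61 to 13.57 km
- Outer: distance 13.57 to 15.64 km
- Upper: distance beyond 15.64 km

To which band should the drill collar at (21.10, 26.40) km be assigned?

South

Distance = √((21.10−19.33)² + (26.40−25.12)²) = √(3.133 + 1.638) = 2.184 km.
0 ≤ 2.184 < 3.99 → South.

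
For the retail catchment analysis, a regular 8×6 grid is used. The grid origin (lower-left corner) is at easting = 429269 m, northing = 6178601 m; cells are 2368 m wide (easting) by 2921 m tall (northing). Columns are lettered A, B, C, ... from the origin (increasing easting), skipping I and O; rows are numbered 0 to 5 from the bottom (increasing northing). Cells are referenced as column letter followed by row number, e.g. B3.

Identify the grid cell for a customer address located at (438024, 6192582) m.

D4

Column index: ⌊(438024 − 429269) / 2368⌋ = ⌊3.697⌋ = 3 → column D
Row offset from origin: ⌊(6192582 − 6178601) / 2921⌋ = ⌊4.786⌋ = 4 → row 4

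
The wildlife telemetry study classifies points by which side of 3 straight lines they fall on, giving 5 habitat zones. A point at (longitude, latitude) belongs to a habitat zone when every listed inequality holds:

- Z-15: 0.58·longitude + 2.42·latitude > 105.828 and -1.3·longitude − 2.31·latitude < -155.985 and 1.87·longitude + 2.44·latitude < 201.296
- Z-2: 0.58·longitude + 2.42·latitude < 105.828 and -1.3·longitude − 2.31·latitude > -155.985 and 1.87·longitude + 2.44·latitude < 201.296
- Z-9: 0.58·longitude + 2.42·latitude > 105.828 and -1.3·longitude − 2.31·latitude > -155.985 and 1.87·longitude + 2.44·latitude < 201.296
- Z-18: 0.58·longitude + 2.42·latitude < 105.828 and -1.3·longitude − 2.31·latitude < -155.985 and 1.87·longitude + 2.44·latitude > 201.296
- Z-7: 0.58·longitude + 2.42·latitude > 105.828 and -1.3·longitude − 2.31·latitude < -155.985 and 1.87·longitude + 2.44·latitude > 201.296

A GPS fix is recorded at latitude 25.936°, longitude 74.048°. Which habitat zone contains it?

0.58·74.048 + 2.42·25.936 = 105.713, which is < 105.828
-1.3·74.048 − 2.31·25.936 = -156.175, which is < -155.985
1.87·74.048 + 2.44·25.936 = 201.754, which is > 201.296
This sign pattern matches Z-18.

Z-18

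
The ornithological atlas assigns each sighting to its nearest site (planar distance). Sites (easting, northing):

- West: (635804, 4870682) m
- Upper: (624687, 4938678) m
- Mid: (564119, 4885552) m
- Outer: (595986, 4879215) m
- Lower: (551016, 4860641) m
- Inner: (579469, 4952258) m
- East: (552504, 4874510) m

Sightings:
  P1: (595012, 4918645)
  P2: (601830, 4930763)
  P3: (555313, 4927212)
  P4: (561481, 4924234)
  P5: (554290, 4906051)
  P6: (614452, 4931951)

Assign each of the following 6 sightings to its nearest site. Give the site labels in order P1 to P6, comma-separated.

Upper, Upper, Inner, Inner, Mid, Upper

P1 → Upper (d²=1281926714.00)
P2 → Upper (d²=585089674.00)
P3 → Inner (d²=1210814452.00)
P4 → Inner (d²=1108912720.00)
P5 → Mid (d²=516818242.00)
P6 → Upper (d²=150007754.00)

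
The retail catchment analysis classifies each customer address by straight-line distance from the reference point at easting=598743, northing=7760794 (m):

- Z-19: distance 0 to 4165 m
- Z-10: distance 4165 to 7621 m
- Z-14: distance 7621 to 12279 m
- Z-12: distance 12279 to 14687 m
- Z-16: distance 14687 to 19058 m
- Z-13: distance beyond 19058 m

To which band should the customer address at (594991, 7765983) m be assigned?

Z-10

Distance = √((594991−598743)² + (7765983−7760794)²) = √(14077504.000 + 26925721.000) = 6403.376 m.
4165 ≤ 6403.376 < 7621 → Z-10.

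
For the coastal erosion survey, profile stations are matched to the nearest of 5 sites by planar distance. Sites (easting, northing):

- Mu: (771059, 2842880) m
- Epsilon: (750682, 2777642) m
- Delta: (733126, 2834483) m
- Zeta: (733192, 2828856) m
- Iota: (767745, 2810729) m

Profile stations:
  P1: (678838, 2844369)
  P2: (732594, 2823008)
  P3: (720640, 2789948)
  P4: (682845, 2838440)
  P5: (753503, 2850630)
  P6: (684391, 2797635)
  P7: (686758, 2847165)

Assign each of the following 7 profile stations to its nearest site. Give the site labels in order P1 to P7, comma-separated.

Delta, Zeta, Epsilon, Delta, Mu, Zeta, Delta

P1 → Delta (d²=3044919940.00)
P2 → Zeta (d²=34556708.00)
P3 → Epsilon (d²=1053959400.00)
P4 → Delta (d²=2543836810.00)
P5 → Mu (d²=368275636.00)
P6 → Zeta (d²=3356288442.00)
P7 → Delta (d²=2310824548.00)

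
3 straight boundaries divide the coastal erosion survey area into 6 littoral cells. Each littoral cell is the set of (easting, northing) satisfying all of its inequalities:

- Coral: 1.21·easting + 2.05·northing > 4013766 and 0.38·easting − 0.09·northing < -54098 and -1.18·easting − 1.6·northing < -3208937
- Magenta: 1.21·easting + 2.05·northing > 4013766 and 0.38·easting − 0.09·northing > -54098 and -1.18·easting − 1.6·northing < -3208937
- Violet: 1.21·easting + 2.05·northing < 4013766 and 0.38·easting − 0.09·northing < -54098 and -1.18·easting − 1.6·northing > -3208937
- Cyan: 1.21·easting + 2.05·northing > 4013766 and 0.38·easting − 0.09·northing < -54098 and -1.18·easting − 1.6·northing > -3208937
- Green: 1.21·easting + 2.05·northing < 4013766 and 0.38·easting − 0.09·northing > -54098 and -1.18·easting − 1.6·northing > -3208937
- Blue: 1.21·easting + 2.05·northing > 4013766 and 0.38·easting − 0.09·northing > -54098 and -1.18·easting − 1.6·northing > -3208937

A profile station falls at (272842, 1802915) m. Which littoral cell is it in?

1.21·272842 + 2.05·1802915 = 4026114.570, which is > 4013766
0.38·272842 − 0.09·1802915 = -58582.390, which is < -54098
-1.18·272842 − 1.6·1802915 = -3206617.560, which is > -3208937
This sign pattern matches Cyan.

Cyan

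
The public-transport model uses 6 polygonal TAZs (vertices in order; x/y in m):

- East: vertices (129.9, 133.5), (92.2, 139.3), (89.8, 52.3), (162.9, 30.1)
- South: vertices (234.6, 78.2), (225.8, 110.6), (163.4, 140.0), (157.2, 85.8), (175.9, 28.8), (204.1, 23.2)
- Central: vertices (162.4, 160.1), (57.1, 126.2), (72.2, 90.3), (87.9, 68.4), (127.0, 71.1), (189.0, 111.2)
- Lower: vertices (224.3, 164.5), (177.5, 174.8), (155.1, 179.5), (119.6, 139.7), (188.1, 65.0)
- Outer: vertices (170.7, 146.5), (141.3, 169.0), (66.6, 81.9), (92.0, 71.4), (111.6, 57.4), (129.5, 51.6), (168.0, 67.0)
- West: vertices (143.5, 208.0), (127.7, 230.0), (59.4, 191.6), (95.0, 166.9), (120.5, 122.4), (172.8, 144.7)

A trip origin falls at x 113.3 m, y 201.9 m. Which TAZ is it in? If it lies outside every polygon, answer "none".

Cast a ray rightward from (113.3, 201.9). For each polygon, the edges (by vertex number in listed order) whose endpoints lie on opposite sides of y = 201.9, where each meets that height, and whether that is right or left of the point:
East: no edge straddles that height → 0 crossings.
South: no edge straddles that height → 0 crossings.
Central: no edge straddles that height → 0 crossings.
Lower: no edge straddles that height → 0 crossings.
Outer: no edge straddles that height → 0 crossings.
West: 2–3 at x≈77.72 (left), 6–1 at x≈146.32 (right) → 1 crossing.
Only West has an odd count, so the point is inside West.

West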